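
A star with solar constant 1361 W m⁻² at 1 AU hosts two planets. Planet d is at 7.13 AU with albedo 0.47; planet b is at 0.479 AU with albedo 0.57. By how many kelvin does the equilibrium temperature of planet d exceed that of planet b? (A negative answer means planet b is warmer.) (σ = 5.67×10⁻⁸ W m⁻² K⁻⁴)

ΔT ≈ -236.7 K

T_eq = [S₀(1−A)/(4σd²)]^(1/4), so T ∝ (1−A)^(1/4) / √d.
T₁ = [1361×0.53/(4×5.67×10⁻⁸×7.13²)]^(1/4) = 88.94 K.
T₂ = [1361×0.43/(4×5.67×10⁻⁸×0.479²)]^(1/4) = 325.65 K.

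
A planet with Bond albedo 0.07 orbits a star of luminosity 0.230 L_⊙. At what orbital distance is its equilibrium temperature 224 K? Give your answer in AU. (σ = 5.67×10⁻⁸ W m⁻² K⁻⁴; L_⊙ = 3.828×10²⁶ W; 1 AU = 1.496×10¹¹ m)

L = 0.230 × 3.828×10²⁶ = 8.80×10²⁵ W.
From T_eq⁴ = L(1−A)/(16πσd²): d = √[L(1−A)/(16πσT_eq⁴)].
d = √[8.80×10²⁵ × 0.93 / (16π × 5.67×10⁻⁸ × (224)⁴)] = 1.07×10¹¹ m = 0.714 AU.

d ≈ 0.714 AU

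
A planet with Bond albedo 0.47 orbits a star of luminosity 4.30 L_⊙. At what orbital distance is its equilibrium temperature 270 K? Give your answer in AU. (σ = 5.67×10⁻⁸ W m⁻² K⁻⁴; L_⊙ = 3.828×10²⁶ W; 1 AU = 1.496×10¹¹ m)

d ≈ 1.60 AU

L = 4.30 × 3.828×10²⁶ = 1.65×10²⁷ W.
From T_eq⁴ = L(1−A)/(16πσd²): d = √[L(1−A)/(16πσT_eq⁴)].
d = √[1.65×10²⁷ × 0.53 / (16π × 5.67×10⁻⁸ × (270)⁴)] = 2.40×10¹¹ m = 1.60 AU.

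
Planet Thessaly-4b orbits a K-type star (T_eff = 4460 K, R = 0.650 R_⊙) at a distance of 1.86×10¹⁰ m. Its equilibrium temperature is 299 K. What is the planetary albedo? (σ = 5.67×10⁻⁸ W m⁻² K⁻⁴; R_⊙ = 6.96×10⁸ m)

A ≈ 0.86

R_⋆ = 0.650 × 6.96×10⁸ = 4.52×10⁸ m.
L = 4πR_⋆²σT_⋆⁴ = 4π(4.52×10⁸)² × 5.67×10⁻⁸ × (4460)⁴ = 5.77×10²⁵ W.
S = L/(4πd²) = 1.33×10⁴ W m⁻².
From T_eq⁴ = S(1−A)/(4σ): 1−A = 4σT_eq⁴/S.
1−A = 4 × 5.67×10⁻⁸ × (299)⁴ / 1.33×10⁴ = 0.137.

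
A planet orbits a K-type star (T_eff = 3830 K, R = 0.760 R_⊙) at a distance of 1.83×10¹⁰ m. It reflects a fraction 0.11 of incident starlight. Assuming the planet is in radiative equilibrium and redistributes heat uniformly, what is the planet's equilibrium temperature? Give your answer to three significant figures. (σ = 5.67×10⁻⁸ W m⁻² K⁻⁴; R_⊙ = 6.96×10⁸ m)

T_eq ≈ 447 K

R_⋆ = 0.760 × 6.96×10⁸ = 5.29×10⁸ m.
L = 4πR_⋆²σT_⋆⁴ = 4π(5.29×10⁸)² × 5.67×10⁻⁸ × (3830)⁴ = 4.29×10²⁵ W.
S = L/(4πd²) = 1.02×10⁴ W m⁻².
Energy balance: absorbed = emitted ⇒ πR²·S(1−A) = 4πR²·σT_eq⁴, so T_eq⁴ = S(1−A)/(4σ).
T_eq = [1.02×10⁴ × 0.89 / (4 × 5.67×10⁻⁸)]^(1/4) = (4.00×10¹⁰)^(1/4) = 447 K.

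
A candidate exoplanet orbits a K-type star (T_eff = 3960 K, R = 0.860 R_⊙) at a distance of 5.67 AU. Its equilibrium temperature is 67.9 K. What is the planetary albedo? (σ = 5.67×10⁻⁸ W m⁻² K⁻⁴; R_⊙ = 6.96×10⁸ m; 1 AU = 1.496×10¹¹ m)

A ≈ 0.31

R_⋆ = 0.860 × 6.96×10⁸ = 5.99×10⁸ m.
d = 5.67 AU = 8.48×10¹¹ m.
L = 4πR_⋆²σT_⋆⁴ = 4π(5.99×10⁸)² × 5.67×10⁻⁸ × (3960)⁴ = 6.28×10²⁵ W.
S = L/(4πd²) = 6.94 W m⁻².
From T_eq⁴ = S(1−A)/(4σ): 1−A = 4σT_eq⁴/S.
1−A = 4 × 5.67×10⁻⁸ × (67.9)⁴ / 6.94 = 0.694.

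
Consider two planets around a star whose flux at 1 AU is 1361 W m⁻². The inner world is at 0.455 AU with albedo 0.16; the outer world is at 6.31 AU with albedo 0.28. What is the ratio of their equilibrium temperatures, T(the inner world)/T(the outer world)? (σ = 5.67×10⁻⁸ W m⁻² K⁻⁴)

T₁/T₂ ≈ 3.870

T_eq = [S₀(1−A)/(4σd²)]^(1/4), so T ∝ (1−A)^(1/4) / √d.
T₁ = [1361×0.84/(4×5.67×10⁻⁸×0.455²)]^(1/4) = 395.02 K.
T₂ = [1361×0.72/(4×5.67×10⁻⁸×6.31²)]^(1/4) = 102.06 K.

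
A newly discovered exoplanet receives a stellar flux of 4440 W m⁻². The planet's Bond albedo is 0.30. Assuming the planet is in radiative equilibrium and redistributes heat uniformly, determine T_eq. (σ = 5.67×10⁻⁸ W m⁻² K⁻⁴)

T_eq ≈ 342 K

Energy balance: absorbed = emitted ⇒ πR²·S(1−A) = 4πR²·σT_eq⁴, so T_eq⁴ = S(1−A)/(4σ).
T_eq = [4440 × 0.70 / (4 × 5.67×10⁻⁸)]^(1/4) = (1.37×10¹⁰)^(1/4) = 342 K.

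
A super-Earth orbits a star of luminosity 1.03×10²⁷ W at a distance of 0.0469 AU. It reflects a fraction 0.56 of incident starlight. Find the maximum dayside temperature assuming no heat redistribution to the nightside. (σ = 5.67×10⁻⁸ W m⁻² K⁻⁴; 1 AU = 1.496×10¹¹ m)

d = 0.0469 AU = 7.02×10⁹ m.
Flux: S = L/(4πd²) = 1.03×10²⁷/(4π×(7.02×10⁹)²) = 1.67×10⁶ W m⁻².
With no redistribution each surface element balances locally: S(1−A) = σT⁴.
T = [1.67×10⁶ × 0.44 / 5.67×10⁻⁸]^(1/4) = (1.29×10¹³)^(1/4) = 1900 K.

T_ss ≈ 1900 K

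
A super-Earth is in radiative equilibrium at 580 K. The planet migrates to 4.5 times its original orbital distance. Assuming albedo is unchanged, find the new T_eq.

T_eq ∝ L^(1/4) · d^(−1/2).
T′ = 580 / 4.5^(1/2) = 273 K.

T_eq ≈ 273 K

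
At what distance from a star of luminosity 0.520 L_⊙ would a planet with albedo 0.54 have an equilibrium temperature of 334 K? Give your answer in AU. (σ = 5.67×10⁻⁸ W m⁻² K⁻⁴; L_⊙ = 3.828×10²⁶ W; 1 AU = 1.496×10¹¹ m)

d ≈ 0.340 AU

L = 0.520 × 3.828×10²⁶ = 1.99×10²⁶ W.
From T_eq⁴ = L(1−A)/(16πσd²): d = √[L(1−A)/(16πσT_eq⁴)].
d = √[1.99×10²⁶ × 0.46 / (16π × 5.67×10⁻⁸ × (334)⁴)] = 5.08×10¹⁰ m = 0.340 AU.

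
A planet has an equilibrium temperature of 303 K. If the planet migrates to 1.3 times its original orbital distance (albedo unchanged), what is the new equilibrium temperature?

T_eq ≈ 266 K

T_eq ∝ L^(1/4) · d^(−1/2).
T′ = 303 / 1.3^(1/2) = 266 K.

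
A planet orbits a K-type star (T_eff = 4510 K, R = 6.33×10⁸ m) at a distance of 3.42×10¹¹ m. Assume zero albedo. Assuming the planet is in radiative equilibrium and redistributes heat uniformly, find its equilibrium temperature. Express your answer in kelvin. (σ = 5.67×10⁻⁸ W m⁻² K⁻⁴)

L = 4πR_⋆²σT_⋆⁴ = 4π(6.33×10⁸)² × 5.67×10⁻⁸ × (4510)⁴ = 1.18×10²⁶ W.
S = L/(4πd²) = 80.4 W m⁻².
Energy balance: absorbed = emitted ⇒ πR²·S(1−A) = 4πR²·σT_eq⁴, so T_eq⁴ = S(1−A)/(4σ).
T_eq = [80.4 × 1.00 / (4 × 5.67×10⁻⁸)]^(1/4) = (3.54×10⁸)^(1/4) = 137 K.

T_eq ≈ 137 K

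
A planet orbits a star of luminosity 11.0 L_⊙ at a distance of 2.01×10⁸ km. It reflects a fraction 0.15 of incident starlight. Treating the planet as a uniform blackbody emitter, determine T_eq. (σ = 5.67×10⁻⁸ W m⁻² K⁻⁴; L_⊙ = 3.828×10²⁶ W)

d = 2.01×10⁸ km = 2.01×10¹¹ m.
L = 11.0 × 3.828×10²⁶ = 4.21×10²⁷ W.
Flux: S = L/(4πd²) = 4.21×10²⁷/(4π×(2.01×10¹¹)²) = 8290 W m⁻².
Energy balance: absorbed = emitted ⇒ πR²·S(1−A) = 4πR²·σT_eq⁴, so T_eq⁴ = S(1−A)/(4σ).
T_eq = [8290 × 0.85 / (4 × 5.67×10⁻⁸)]^(1/4) = (3.11×10¹⁰)^(1/4) = 420 K.

T_eq ≈ 420 K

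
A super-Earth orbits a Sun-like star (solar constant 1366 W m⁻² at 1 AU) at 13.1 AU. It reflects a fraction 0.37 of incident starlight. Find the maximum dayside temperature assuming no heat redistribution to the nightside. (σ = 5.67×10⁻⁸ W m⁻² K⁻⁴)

Flux at 13.1 AU: S = 1366/13.1² = 7.96 W m⁻².
With no redistribution each surface element balances locally: S(1−A) = σT⁴.
T = [7.96 × 0.63 / 5.67×10⁻⁸]^(1/4) = (8.84×10⁷)^(1/4) = 97.0 K.

T_ss ≈ 97.0 K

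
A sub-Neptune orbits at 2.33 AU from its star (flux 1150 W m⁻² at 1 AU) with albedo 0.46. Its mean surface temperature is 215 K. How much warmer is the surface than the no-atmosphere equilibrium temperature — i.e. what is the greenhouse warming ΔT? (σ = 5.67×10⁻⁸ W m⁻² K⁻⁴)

S = 1150/2.33² = 211.8 W m⁻².
T_eq = [S(1−A)/(4σ)]^(1/4) = [211.8×0.54/(4×5.67×10⁻⁸)]^(1/4) = 149.9 K.
ΔT = T_surf − T_eq = 215 − 149.9.

ΔT ≈ 65.1 K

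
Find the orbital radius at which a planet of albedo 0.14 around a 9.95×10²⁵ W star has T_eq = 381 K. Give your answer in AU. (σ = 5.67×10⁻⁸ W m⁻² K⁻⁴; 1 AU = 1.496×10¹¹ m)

d ≈ 0.252 AU

From T_eq⁴ = L(1−A)/(16πσd²): d = √[L(1−A)/(16πσT_eq⁴)].
d = √[9.95×10²⁵ × 0.86 / (16π × 5.67×10⁻⁸ × (381)⁴)] = 3.77×10¹⁰ m = 0.252 AU.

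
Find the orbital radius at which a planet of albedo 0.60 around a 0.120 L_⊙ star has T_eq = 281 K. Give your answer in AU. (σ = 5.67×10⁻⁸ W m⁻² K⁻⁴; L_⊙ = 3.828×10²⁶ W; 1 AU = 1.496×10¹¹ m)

d ≈ 0.215 AU

L = 0.120 × 3.828×10²⁶ = 4.59×10²⁵ W.
From T_eq⁴ = L(1−A)/(16πσd²): d = √[L(1−A)/(16πσT_eq⁴)].
d = √[4.59×10²⁵ × 0.40 / (16π × 5.67×10⁻⁸ × (281)⁴)] = 3.22×10¹⁰ m = 0.215 AU.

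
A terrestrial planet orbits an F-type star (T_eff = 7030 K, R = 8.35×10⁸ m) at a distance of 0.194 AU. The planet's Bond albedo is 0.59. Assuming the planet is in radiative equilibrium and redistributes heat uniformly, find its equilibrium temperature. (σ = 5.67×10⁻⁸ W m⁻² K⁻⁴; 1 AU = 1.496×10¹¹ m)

d = 0.194 AU = 2.90×10¹⁰ m.
L = 4πR_⋆²σT_⋆⁴ = 4π(8.35×10⁸)² × 5.67×10⁻⁸ × (7030)⁴ = 1.21×10²⁷ W.
S = L/(4πd²) = 1.15×10⁵ W m⁻².
Energy balance: absorbed = emitted ⇒ πR²·S(1−A) = 4πR²·σT_eq⁴, so T_eq⁴ = S(1−A)/(4σ).
T_eq = [1.15×10⁵ × 0.41 / (4 × 5.67×10⁻⁸)]^(1/4) = (2.07×10¹¹)^(1/4) = 675 K.

T_eq ≈ 675 K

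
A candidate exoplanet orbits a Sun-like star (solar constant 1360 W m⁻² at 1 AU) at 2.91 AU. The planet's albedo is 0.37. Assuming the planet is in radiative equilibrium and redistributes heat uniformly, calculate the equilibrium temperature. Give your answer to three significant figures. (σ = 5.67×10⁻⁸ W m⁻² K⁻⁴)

T_eq ≈ 145 K

Flux at 2.91 AU: S = 1360/2.91² = 161 W m⁻².
Energy balance: absorbed = emitted ⇒ πR²·S(1−A) = 4πR²·σT_eq⁴, so T_eq⁴ = S(1−A)/(4σ).
T_eq = [161 × 0.63 / (4 × 5.67×10⁻⁸)]^(1/4) = (4.46×10⁸)^(1/4) = 145 K.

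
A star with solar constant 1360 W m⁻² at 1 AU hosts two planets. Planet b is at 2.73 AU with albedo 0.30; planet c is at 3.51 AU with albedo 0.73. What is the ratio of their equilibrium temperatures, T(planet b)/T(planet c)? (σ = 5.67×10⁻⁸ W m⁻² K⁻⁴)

T_eq = [S₀(1−A)/(4σd²)]^(1/4), so T ∝ (1−A)^(1/4) / √d.
T₁ = [1360×0.70/(4×5.67×10⁻⁸×2.73²)]^(1/4) = 154.05 K.
T₂ = [1360×0.27/(4×5.67×10⁻⁸×3.51²)]^(1/4) = 107.07 K.

T₁/T₂ ≈ 1.439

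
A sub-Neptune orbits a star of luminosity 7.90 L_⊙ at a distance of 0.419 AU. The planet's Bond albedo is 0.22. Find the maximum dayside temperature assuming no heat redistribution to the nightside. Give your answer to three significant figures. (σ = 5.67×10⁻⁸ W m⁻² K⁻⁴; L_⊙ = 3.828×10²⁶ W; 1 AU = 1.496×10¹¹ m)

T_ss ≈ 958 K

d = 0.419 AU = 6.27×10¹⁰ m.
L = 7.90 × 3.828×10²⁶ = 3.02×10²⁷ W.
Flux: S = L/(4πd²) = 3.02×10²⁷/(4π×(6.27×10¹⁰)²) = 6.12×10⁴ W m⁻².
With no redistribution each surface element balances locally: S(1−A) = σT⁴.
T = [6.12×10⁴ × 0.78 / 5.67×10⁻⁸]^(1/4) = (8.43×10¹¹)^(1/4) = 958 K.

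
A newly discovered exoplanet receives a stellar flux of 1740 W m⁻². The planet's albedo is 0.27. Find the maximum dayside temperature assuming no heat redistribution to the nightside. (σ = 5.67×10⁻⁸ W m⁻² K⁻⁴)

With no redistribution each surface element balances locally: S(1−A) = σT⁴.
T = [1740 × 0.73 / 5.67×10⁻⁸]^(1/4) = (2.24×10¹⁰)^(1/4) = 387 K.

T_ss ≈ 387 K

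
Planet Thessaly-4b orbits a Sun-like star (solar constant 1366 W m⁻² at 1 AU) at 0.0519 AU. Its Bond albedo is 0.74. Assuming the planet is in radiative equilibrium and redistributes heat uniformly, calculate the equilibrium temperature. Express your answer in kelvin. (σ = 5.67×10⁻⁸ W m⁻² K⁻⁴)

Flux at 0.0519 AU: S = 1366/0.0519² = 5.07×10⁵ W m⁻².
Energy balance: absorbed = emitted ⇒ πR²·S(1−A) = 4πR²·σT_eq⁴, so T_eq⁴ = S(1−A)/(4σ).
T_eq = [5.07×10⁵ × 0.26 / (4 × 5.67×10⁻⁸)]^(1/4) = (5.81×10¹¹)^(1/4) = 873 K.

T_eq ≈ 873 K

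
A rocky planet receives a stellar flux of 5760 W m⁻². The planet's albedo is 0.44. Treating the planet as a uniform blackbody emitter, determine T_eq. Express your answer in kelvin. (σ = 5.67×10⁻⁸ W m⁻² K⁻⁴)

Energy balance: absorbed = emitted ⇒ πR²·S(1−A) = 4πR²·σT_eq⁴, so T_eq⁴ = S(1−A)/(4σ).
T_eq = [5760 × 0.56 / (4 × 5.67×10⁻⁸)]^(1/4) = (1.42×10¹⁰)^(1/4) = 345 K.

T_eq ≈ 345 K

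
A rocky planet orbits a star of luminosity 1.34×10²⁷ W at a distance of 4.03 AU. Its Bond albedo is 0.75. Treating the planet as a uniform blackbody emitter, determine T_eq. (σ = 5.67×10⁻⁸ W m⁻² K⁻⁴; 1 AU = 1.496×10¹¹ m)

d = 4.03 AU = 6.03×10¹¹ m.
Flux: S = L/(4πd²) = 1.34×10²⁷/(4π×(6.03×10¹¹)²) = 293 W m⁻².
Energy balance: absorbed = emitted ⇒ πR²·S(1−A) = 4πR²·σT_eq⁴, so T_eq⁴ = S(1−A)/(4σ).
T_eq = [293 × 0.25 / (4 × 5.67×10⁻⁸)]^(1/4) = (3.23×10⁸)^(1/4) = 134 K.

T_eq ≈ 134 K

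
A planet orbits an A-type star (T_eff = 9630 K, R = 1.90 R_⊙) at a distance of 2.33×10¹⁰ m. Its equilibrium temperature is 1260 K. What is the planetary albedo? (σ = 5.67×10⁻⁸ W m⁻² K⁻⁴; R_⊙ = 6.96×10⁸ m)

R_⋆ = 1.90 × 6.96×10⁸ = 1.32×10⁹ m.
L = 4πR_⋆²σT_⋆⁴ = 4π(1.32×10⁹)² × 5.67×10⁻⁸ × (9630)⁴ = 1.07×10²⁸ W.
S = L/(4πd²) = 1.57×10⁶ W m⁻².
From T_eq⁴ = S(1−A)/(4σ): 1−A = 4σT_eq⁴/S.
1−A = 4 × 5.67×10⁻⁸ × (1260)⁴ / 1.57×10⁶ = 0.364.

A ≈ 0.64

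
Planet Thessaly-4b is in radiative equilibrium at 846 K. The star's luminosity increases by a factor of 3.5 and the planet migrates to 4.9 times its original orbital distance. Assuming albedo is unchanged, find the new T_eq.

T_eq ≈ 523 K

T_eq ∝ L^(1/4) · d^(−1/2).
T′ = 846 × 3.5^(1/4) / 4.9^(1/2) = 523 K.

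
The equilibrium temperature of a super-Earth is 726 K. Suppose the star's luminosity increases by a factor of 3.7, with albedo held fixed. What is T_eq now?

T_eq ≈ 1010 K

T_eq ∝ L^(1/4) · d^(−1/2).
T′ = 726 × 3.7^(1/4) = 1010 K.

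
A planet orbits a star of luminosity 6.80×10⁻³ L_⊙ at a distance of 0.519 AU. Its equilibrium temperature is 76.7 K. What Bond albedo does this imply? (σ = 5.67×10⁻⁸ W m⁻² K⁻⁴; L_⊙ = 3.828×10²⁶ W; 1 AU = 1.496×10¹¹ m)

A ≈ 0.77

d = 0.519 AU = 7.76×10¹⁰ m.
L = 6.80×10⁻³ × 3.828×10²⁶ = 2.60×10²⁴ W.
Flux: S = L/(4πd²) = 2.60×10²⁴/(4π×(7.76×10¹⁰)²) = 34.4 W m⁻².
From T_eq⁴ = S(1−A)/(4σ): 1−A = 4σT_eq⁴/S.
1−A = 4 × 5.67×10⁻⁸ × (76.7)⁴ / 34.4 = 0.228.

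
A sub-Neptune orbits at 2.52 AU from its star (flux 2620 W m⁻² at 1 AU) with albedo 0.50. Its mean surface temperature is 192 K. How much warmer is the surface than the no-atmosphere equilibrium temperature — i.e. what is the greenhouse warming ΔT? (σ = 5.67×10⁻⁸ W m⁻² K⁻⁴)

S = 2620/2.52² = 412.6 W m⁻².
T_eq = [S(1−A)/(4σ)]^(1/4) = [412.6×0.50/(4×5.67×10⁻⁸)]^(1/4) = 173.7 K.
ΔT = T_surf − T_eq = 192 − 173.7.

ΔT ≈ 18.3 K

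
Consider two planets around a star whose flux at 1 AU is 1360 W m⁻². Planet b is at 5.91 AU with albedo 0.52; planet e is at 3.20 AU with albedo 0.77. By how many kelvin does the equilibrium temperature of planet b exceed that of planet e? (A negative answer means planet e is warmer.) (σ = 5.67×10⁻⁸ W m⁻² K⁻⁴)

ΔT ≈ -12.5 K

T_eq = [S₀(1−A)/(4σd²)]^(1/4), so T ∝ (1−A)^(1/4) / √d.
T₁ = [1360×0.48/(4×5.67×10⁻⁸×5.91²)]^(1/4) = 95.28 K.
T₂ = [1360×0.23/(4×5.67×10⁻⁸×3.20²)]^(1/4) = 107.73 K.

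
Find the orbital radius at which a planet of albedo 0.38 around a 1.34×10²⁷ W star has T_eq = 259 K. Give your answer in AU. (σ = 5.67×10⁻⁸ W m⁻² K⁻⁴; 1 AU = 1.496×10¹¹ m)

d ≈ 1.70 AU

From T_eq⁴ = L(1−A)/(16πσd²): d = √[L(1−A)/(16πσT_eq⁴)].
d = √[1.34×10²⁷ × 0.62 / (16π × 5.67×10⁻⁸ × (259)⁴)] = 2.55×10¹¹ m = 1.70 AU.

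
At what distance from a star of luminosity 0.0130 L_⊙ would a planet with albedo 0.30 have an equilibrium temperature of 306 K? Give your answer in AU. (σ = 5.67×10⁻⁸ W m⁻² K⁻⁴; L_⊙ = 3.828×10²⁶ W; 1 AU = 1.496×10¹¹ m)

d ≈ 0.0789 AU

L = 0.0130 × 3.828×10²⁶ = 4.98×10²⁴ W.
From T_eq⁴ = L(1−A)/(16πσd²): d = √[L(1−A)/(16πσT_eq⁴)].
d = √[4.98×10²⁴ × 0.70 / (16π × 5.67×10⁻⁸ × (306)⁴)] = 1.18×10¹⁰ m = 0.0789 AU.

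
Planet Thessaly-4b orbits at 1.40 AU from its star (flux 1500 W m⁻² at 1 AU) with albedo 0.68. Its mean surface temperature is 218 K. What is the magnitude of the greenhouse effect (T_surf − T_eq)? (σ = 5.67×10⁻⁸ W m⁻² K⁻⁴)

S = 1500/1.40² = 765.3 W m⁻².
T_eq = [S(1−A)/(4σ)]^(1/4) = [765.3×0.32/(4×5.67×10⁻⁸)]^(1/4) = 181.3 K.
ΔT = T_surf − T_eq = 218 − 181.3.

ΔT ≈ 36.7 K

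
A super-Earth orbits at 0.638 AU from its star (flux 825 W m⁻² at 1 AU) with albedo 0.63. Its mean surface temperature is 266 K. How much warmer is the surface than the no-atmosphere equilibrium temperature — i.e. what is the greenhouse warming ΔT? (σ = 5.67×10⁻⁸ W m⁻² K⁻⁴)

ΔT ≈ 26.2 K

S = 825/0.638² = 2027 W m⁻².
T_eq = [S(1−A)/(4σ)]^(1/4) = [2027×0.37/(4×5.67×10⁻⁸)]^(1/4) = 239.8 K.
ΔT = T_surf − T_eq = 266 − 239.8.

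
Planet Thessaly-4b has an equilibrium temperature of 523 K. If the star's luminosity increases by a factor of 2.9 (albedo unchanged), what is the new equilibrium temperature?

T_eq ≈ 682 K

T_eq ∝ L^(1/4) · d^(−1/2).
T′ = 523 × 2.9^(1/4) = 682 K.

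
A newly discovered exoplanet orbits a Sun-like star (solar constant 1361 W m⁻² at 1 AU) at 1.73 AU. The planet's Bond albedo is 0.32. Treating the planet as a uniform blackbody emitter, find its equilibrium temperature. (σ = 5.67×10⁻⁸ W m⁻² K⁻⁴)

T_eq ≈ 192 K

Flux at 1.73 AU: S = 1361/1.73² = 455 W m⁻².
Energy balance: absorbed = emitted ⇒ πR²·S(1−A) = 4πR²·σT_eq⁴, so T_eq⁴ = S(1−A)/(4σ).
T_eq = [455 × 0.68 / (4 × 5.67×10⁻⁸)]^(1/4) = (1.36×10⁹)^(1/4) = 192 K.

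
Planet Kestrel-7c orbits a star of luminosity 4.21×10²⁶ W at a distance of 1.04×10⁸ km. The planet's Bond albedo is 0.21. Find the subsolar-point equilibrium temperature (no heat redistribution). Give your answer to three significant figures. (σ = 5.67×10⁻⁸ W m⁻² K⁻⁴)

d = 1.04×10⁸ km = 1.04×10¹¹ m.
Flux: S = L/(4πd²) = 4.21×10²⁶/(4π×(1.04×10¹¹)²) = 3100 W m⁻².
At the subsolar point the surface absorbs S(1−A) and emits σT⁴ per unit area — no factor of 4, since only the local patch is in balance.
T = [3100 × 0.79 / 5.67×10⁻⁸]^(1/4) = (4.32×10¹⁰)^(1/4) = 456 K.

T_ss ≈ 456 K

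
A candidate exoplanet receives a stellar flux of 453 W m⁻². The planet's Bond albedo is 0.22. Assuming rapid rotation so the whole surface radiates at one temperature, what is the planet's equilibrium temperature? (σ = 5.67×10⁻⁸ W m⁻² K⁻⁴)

Energy balance: absorbed = emitted ⇒ πR²·S(1−A) = 4πR²·σT_eq⁴, so T_eq⁴ = S(1−A)/(4σ).
T_eq = [453 × 0.78 / (4 × 5.67×10⁻⁸)]^(1/4) = (1.56×10⁹)^(1/4) = 199 K.

T_eq ≈ 199 K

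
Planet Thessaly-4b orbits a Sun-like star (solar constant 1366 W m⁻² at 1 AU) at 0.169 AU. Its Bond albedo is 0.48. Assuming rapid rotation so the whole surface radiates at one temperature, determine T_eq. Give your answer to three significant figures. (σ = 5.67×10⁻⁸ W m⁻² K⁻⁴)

T_eq ≈ 575 K

Flux at 0.169 AU: S = 1366/0.169² = 4.78×10⁴ W m⁻².
Energy balance: absorbed = emitted ⇒ πR²·S(1−A) = 4πR²·σT_eq⁴, so T_eq⁴ = S(1−A)/(4σ).
T_eq = [4.78×10⁴ × 0.52 / (4 × 5.67×10⁻⁸)]^(1/4) = (1.10×10¹¹)^(1/4) = 575 K.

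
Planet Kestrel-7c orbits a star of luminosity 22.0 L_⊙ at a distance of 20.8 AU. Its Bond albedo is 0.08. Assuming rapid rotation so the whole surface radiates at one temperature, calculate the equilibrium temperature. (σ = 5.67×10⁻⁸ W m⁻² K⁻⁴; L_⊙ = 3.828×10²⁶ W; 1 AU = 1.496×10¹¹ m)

T_eq ≈ 129 K

d = 20.8 AU = 3.11×10¹² m.
L = 22.0 × 3.828×10²⁶ = 8.42×10²⁷ W.
Flux: S = L/(4πd²) = 8.42×10²⁷/(4π×(3.11×10¹²)²) = 69.2 W m⁻².
Energy balance: absorbed = emitted ⇒ πR²·S(1−A) = 4πR²·σT_eq⁴, so T_eq⁴ = S(1−A)/(4σ).
T_eq = [69.2 × 0.92 / (4 × 5.67×10⁻⁸)]^(1/4) = (2.81×10⁸)^(1/4) = 129 K.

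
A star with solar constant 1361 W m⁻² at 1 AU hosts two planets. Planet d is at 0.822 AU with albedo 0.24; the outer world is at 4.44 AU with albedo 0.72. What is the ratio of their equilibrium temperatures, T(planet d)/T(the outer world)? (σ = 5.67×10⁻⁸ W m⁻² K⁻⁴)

T_eq = [S₀(1−A)/(4σd²)]^(1/4), so T ∝ (1−A)^(1/4) / √d.
T₁ = [1361×0.76/(4×5.67×10⁻⁸×0.822²)]^(1/4) = 286.63 K.
T₂ = [1361×0.28/(4×5.67×10⁻⁸×4.44²)]^(1/4) = 96.08 K.

T₁/T₂ ≈ 2.983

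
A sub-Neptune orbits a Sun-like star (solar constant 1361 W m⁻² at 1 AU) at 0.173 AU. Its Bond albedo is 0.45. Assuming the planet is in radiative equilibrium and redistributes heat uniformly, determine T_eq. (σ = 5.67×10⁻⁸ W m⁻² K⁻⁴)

Flux at 0.173 AU: S = 1361/0.173² = 4.55×10⁴ W m⁻².
Energy balance: absorbed = emitted ⇒ πR²·S(1−A) = 4πR²·σT_eq⁴, so T_eq⁴ = S(1−A)/(4σ).
T_eq = [4.55×10⁴ × 0.55 / (4 × 5.67×10⁻⁸)]^(1/4) = (1.10×10¹¹)^(1/4) = 576 K.

T_eq ≈ 576 K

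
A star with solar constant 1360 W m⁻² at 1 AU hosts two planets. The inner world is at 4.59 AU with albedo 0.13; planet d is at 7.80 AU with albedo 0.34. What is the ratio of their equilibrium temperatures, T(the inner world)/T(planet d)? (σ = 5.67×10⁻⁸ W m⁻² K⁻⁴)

T₁/T₂ ≈ 1.397

T_eq = [S₀(1−A)/(4σd²)]^(1/4), so T ∝ (1−A)^(1/4) / √d.
T₁ = [1360×0.87/(4×5.67×10⁻⁸×4.59²)]^(1/4) = 125.44 K.
T₂ = [1360×0.66/(4×5.67×10⁻⁸×7.80²)]^(1/4) = 89.81 K.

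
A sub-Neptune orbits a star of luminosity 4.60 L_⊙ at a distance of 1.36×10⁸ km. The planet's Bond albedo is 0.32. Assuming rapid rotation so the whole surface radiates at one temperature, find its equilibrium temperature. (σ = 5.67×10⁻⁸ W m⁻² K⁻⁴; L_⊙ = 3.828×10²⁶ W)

T_eq ≈ 388 K

d = 1.36×10⁸ km = 1.36×10¹¹ m.
L = 4.60 × 3.828×10²⁶ = 1.76×10²⁷ W.
Flux: S = L/(4πd²) = 1.76×10²⁷/(4π×(1.36×10¹¹)²) = 7580 W m⁻².
Energy balance: absorbed = emitted ⇒ πR²·S(1−A) = 4πR²·σT_eq⁴, so T_eq⁴ = S(1−A)/(4σ).
T_eq = [7580 × 0.68 / (4 × 5.67×10⁻⁸)]^(1/4) = (2.27×10¹⁰)^(1/4) = 388 K.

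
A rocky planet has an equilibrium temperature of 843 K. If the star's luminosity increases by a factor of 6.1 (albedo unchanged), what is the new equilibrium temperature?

T_eq ∝ L^(1/4) · d^(−1/2).
T′ = 843 × 6.1^(1/4) = 1320 K.

T_eq ≈ 1320 K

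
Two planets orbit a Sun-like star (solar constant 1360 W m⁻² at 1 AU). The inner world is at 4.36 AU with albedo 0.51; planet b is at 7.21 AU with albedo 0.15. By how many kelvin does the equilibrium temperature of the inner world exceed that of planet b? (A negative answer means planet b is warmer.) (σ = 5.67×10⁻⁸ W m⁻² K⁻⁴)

T_eq = [S₀(1−A)/(4σd²)]^(1/4), so T ∝ (1−A)^(1/4) / √d.
T₁ = [1360×0.49/(4×5.67×10⁻⁸×4.36²)]^(1/4) = 111.50 K.
T₂ = [1360×0.85/(4×5.67×10⁻⁸×7.21²)]^(1/4) = 99.51 K.

ΔT ≈ 12.0 K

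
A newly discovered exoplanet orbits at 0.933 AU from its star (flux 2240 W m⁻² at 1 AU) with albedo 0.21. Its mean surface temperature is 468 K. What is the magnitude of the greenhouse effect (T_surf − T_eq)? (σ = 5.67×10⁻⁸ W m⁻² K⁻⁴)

S = 2240/0.933² = 2573 W m⁻².
T_eq = [S(1−A)/(4σ)]^(1/4) = [2573×0.79/(4×5.67×10⁻⁸)]^(1/4) = 307.7 K.
ΔT = T_surf − T_eq = 468 − 307.7.

ΔT ≈ 160.3 K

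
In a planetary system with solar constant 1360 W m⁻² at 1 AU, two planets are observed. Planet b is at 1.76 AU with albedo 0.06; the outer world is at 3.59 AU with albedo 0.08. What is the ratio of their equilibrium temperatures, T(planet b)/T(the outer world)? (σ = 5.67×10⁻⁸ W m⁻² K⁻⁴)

T₁/T₂ ≈ 1.436

T_eq = [S₀(1−A)/(4σd²)]^(1/4), so T ∝ (1−A)^(1/4) / √d.
T₁ = [1360×0.94/(4×5.67×10⁻⁸×1.76²)]^(1/4) = 206.54 K.
T₂ = [1360×0.92/(4×5.67×10⁻⁸×3.59²)]^(1/4) = 143.84 K.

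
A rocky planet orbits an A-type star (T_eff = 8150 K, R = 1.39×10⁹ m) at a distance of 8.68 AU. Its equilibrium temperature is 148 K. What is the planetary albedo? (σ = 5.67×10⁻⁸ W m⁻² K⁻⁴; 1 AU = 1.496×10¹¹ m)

A ≈ 0.62

d = 8.68 AU = 1.30×10¹² m.
L = 4πR_⋆²σT_⋆⁴ = 4π(1.39×10⁹)² × 5.67×10⁻⁸ × (8150)⁴ = 6.07×10²⁷ W.
S = L/(4πd²) = 287 W m⁻².
From T_eq⁴ = S(1−A)/(4σ): 1−A = 4σT_eq⁴/S.
1−A = 4 × 5.67×10⁻⁸ × (148)⁴ / 287 = 0.380.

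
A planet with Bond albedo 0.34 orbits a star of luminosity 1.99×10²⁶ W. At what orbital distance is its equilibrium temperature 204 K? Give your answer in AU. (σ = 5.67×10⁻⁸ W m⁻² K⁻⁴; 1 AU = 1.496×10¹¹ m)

d ≈ 1.09 AU

From T_eq⁴ = L(1−A)/(16πσd²): d = √[L(1−A)/(16πσT_eq⁴)].
d = √[1.99×10²⁶ × 0.66 / (16π × 5.67×10⁻⁸ × (204)⁴)] = 1.63×10¹¹ m = 1.09 AU.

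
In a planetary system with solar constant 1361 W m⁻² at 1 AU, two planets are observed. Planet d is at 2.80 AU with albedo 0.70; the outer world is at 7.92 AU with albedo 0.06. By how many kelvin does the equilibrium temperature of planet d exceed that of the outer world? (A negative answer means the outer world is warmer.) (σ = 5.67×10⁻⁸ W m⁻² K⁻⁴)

ΔT ≈ 25.7 K

T_eq = [S₀(1−A)/(4σd²)]^(1/4), so T ∝ (1−A)^(1/4) / √d.
T₁ = [1361×0.30/(4×5.67×10⁻⁸×2.80²)]^(1/4) = 123.10 K.
T₂ = [1361×0.94/(4×5.67×10⁻⁸×7.92²)]^(1/4) = 97.38 K.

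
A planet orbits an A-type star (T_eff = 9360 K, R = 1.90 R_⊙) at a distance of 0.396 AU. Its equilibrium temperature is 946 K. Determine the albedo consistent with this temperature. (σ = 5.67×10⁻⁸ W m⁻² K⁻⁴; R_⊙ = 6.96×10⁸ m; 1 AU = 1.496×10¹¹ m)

A ≈ 0.16

R_⋆ = 1.90 × 6.96×10⁸ = 1.32×10⁹ m.
d = 0.396 AU = 5.92×10¹⁰ m.
L = 4πR_⋆²σT_⋆⁴ = 4π(1.32×10⁹)² × 5.67×10⁻⁸ × (9360)⁴ = 9.56×10²⁷ W.
S = L/(4πd²) = 2.17×10⁵ W m⁻².
From T_eq⁴ = S(1−A)/(4σ): 1−A = 4σT_eq⁴/S.
1−A = 4 × 5.67×10⁻⁸ × (946)⁴ / 2.17×10⁵ = 0.838.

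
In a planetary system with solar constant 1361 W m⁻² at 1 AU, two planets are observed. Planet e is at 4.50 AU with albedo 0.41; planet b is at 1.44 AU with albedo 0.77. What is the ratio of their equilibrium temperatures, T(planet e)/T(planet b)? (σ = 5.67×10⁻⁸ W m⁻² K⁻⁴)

T_eq = [S₀(1−A)/(4σd²)]^(1/4), so T ∝ (1−A)^(1/4) / √d.
T₁ = [1361×0.59/(4×5.67×10⁻⁸×4.50²)]^(1/4) = 114.99 K.
T₂ = [1361×0.23/(4×5.67×10⁻⁸×1.44²)]^(1/4) = 160.62 K.

T₁/T₂ ≈ 0.716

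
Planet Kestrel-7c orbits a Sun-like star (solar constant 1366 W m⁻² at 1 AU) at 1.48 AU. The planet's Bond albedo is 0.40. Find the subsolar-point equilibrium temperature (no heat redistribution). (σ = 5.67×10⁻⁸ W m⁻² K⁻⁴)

Flux at 1.48 AU: S = 1366/1.48² = 624 W m⁻².
At the subsolar point the surface absorbs S(1−A) and emits σT⁴ per unit area — no factor of 4, since only the local patch is in balance.
T = [624 × 0.60 / 5.67×10⁻⁸]^(1/4) = (6.60×10⁹)^(1/4) = 285 K.

T_ss ≈ 285 K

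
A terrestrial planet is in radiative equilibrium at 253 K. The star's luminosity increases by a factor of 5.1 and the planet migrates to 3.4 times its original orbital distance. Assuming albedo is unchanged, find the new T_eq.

T_eq ≈ 206 K

T_eq ∝ L^(1/4) · d^(−1/2).
T′ = 253 × 5.1^(1/4) / 3.4^(1/2) = 206 K.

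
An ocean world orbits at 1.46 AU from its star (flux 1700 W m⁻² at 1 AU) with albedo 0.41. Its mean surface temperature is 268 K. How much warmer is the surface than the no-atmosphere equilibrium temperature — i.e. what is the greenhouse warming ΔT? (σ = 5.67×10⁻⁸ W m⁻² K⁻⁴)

ΔT ≈ 54.6 K

S = 1700/1.46² = 797.5 W m⁻².
T_eq = [S(1−A)/(4σ)]^(1/4) = [797.5×0.59/(4×5.67×10⁻⁸)]^(1/4) = 213.4 K.
ΔT = T_surf − T_eq = 268 − 213.4.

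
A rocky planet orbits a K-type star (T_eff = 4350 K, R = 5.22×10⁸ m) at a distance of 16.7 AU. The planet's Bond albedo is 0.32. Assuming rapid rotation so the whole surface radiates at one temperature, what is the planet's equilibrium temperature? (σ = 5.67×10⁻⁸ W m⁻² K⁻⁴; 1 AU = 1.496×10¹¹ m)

d = 16.7 AU = 2.50×10¹² m.
L = 4πR_⋆²σT_⋆⁴ = 4π(5.22×10⁸)² × 5.67×10⁻⁸ × (4350)⁴ = 6.95×10²⁵ W.
S = L/(4πd²) = 0.886 W m⁻².
Energy balance: absorbed = emitted ⇒ πR²·S(1−A) = 4πR²·σT_eq⁴, so T_eq⁴ = S(1−A)/(4σ).
T_eq = [0.886 × 0.68 / (4 × 5.67×10⁻⁸)]^(1/4) = (2.66×10⁶)^(1/4) = 40.4 K.

T_eq ≈ 40.4 K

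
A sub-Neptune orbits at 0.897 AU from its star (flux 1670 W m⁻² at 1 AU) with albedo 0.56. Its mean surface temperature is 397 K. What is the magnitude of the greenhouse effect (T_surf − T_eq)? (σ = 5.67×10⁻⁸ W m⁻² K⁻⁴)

S = 1670/0.897² = 2076 W m⁻².
T_eq = [S(1−A)/(4σ)]^(1/4) = [2076×0.44/(4×5.67×10⁻⁸)]^(1/4) = 251.9 K.
ΔT = T_surf − T_eq = 397 − 251.9.

ΔT ≈ 145.1 K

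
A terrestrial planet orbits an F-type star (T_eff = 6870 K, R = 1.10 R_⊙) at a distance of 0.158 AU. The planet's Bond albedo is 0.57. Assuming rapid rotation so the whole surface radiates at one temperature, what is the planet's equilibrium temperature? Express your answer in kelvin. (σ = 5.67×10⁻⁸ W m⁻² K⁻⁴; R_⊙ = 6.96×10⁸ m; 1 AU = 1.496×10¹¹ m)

R_⋆ = 1.10 × 6.96×10⁸ = 7.66×10⁸ m.
d = 0.158 AU = 2.36×10¹⁰ m.
L = 4πR_⋆²σT_⋆⁴ = 4π(7.66×10⁸)² × 5.67×10⁻⁸ × (6870)⁴ = 9.30×10²⁶ W.
S = L/(4πd²) = 1.33×10⁵ W m⁻².
Energy balance: absorbed = emitted ⇒ πR²·S(1−A) = 4πR²·σT_eq⁴, so T_eq⁴ = S(1−A)/(4σ).
T_eq = [1.33×10⁵ × 0.43 / (4 × 5.67×10⁻⁸)]^(1/4) = (2.51×10¹¹)^(1/4) = 708 K.

T_eq ≈ 708 K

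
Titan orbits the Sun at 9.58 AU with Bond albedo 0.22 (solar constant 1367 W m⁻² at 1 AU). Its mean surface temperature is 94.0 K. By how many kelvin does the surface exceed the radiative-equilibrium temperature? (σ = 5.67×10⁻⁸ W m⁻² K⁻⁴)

ΔT ≈ 9.4 K

S = 1367/9.58² = 14.89 W m⁻².
T_eq = [S(1−A)/(4σ)]^(1/4) = [14.89×0.78/(4×5.67×10⁻⁸)]^(1/4) = 84.6 K.
ΔT = T_surf − T_eq = 94 − 84.6.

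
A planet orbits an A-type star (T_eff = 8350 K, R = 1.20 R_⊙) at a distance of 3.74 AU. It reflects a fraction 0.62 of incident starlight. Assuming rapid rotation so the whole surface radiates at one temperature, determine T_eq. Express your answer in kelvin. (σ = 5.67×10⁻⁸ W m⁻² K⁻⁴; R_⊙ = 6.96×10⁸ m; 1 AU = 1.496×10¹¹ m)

R_⋆ = 1.20 × 6.96×10⁸ = 8.35×10⁸ m.
d = 3.74 AU = 5.60×10¹¹ m.
L = 4πR_⋆²σT_⋆⁴ = 4π(8.35×10⁸)² × 5.67×10⁻⁸ × (8350)⁴ = 2.42×10²⁷ W.
S = L/(4πd²) = 614 W m⁻².
Energy balance: absorbed = emitted ⇒ πR²·S(1−A) = 4πR²·σT_eq⁴, so T_eq⁴ = S(1−A)/(4σ).
T_eq = [614 × 0.38 / (4 × 5.67×10⁻⁸)]^(1/4) = (1.03×10⁹)^(1/4) = 179 K.

T_eq ≈ 179 K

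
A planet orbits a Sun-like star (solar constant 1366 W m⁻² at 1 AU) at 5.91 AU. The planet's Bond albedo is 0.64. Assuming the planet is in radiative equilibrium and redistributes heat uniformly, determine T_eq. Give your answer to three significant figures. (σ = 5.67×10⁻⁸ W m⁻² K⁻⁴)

Flux at 5.91 AU: S = 1366/5.91² = 39.1 W m⁻².
Energy balance: absorbed = emitted ⇒ πR²·S(1−A) = 4πR²·σT_eq⁴, so T_eq⁴ = S(1−A)/(4σ).
T_eq = [39.1 × 0.36 / (4 × 5.67×10⁻⁸)]^(1/4) = (6.21×10⁷)^(1/4) = 88.8 K.

T_eq ≈ 88.8 K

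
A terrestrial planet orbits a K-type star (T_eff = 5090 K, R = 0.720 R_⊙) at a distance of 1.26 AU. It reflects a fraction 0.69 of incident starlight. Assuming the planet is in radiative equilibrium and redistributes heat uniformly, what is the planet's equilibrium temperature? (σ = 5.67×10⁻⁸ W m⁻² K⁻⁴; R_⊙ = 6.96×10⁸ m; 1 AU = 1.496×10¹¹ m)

T_eq ≈ 138 K

R_⋆ = 0.720 × 6.96×10⁸ = 5.01×10⁸ m.
d = 1.26 AU = 1.88×10¹¹ m.
L = 4πR_⋆²σT_⋆⁴ = 4π(5.01×10⁸)² × 5.67×10⁻⁸ × (5090)⁴ = 1.20×10²⁶ W.
S = L/(4πd²) = 269 W m⁻².
Energy balance: absorbed = emitted ⇒ πR²·S(1−A) = 4πR²·σT_eq⁴, so T_eq⁴ = S(1−A)/(4σ).
T_eq = [269 × 0.31 / (4 × 5.67×10⁻⁸)]^(1/4) = (3.68×10⁸)^(1/4) = 138 K.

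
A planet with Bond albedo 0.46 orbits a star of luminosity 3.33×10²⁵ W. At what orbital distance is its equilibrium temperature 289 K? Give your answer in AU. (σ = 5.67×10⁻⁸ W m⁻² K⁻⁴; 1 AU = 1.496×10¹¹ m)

d ≈ 0.201 AU

From T_eq⁴ = L(1−A)/(16πσd²): d = √[L(1−A)/(16πσT_eq⁴)].
d = √[3.33×10²⁵ × 0.54 / (16π × 5.67×10⁻⁸ × (289)⁴)] = 3.01×10¹⁰ m = 0.201 AU.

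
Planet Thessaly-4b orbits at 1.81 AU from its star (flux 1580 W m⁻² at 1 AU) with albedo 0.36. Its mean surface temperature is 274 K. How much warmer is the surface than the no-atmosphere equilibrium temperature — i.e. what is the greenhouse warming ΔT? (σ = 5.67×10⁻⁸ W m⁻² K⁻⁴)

ΔT ≈ 81.9 K

S = 1580/1.81² = 482.3 W m⁻².
T_eq = [S(1−A)/(4σ)]^(1/4) = [482.3×0.64/(4×5.67×10⁻⁸)]^(1/4) = 192.1 K.
ΔT = T_surf − T_eq = 274 − 192.1.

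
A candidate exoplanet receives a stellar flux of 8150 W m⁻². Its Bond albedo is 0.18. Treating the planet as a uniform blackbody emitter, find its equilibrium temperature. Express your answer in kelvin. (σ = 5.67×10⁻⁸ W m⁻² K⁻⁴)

T_eq ≈ 414 K

Energy balance: absorbed = emitted ⇒ πR²·S(1−A) = 4πR²·σT_eq⁴, so T_eq⁴ = S(1−A)/(4σ).
T_eq = [8150 × 0.82 / (4 × 5.67×10⁻⁸)]^(1/4) = (2.95×10¹⁰)^(1/4) = 414 K.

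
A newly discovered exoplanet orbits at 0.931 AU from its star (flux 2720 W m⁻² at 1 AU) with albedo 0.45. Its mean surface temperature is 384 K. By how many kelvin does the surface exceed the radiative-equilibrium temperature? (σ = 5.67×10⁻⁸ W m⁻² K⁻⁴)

S = 2720/0.931² = 3138 W m⁻².
T_eq = [S(1−A)/(4σ)]^(1/4) = [3138×0.55/(4×5.67×10⁻⁸)]^(1/4) = 295.4 K.
ΔT = T_surf − T_eq = 384 − 295.4.

ΔT ≈ 88.6 K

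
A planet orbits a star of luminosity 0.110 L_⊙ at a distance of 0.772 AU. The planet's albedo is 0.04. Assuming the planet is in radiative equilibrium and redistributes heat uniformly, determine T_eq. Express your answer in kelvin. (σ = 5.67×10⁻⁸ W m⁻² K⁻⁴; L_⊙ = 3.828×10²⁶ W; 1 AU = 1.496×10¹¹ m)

T_eq ≈ 181 K

d = 0.772 AU = 1.15×10¹¹ m.
L = 0.110 × 3.828×10²⁶ = 4.21×10²⁵ W.
Flux: S = L/(4πd²) = 4.21×10²⁵/(4π×(1.15×10¹¹)²) = 251 W m⁻².
Energy balance: absorbed = emitted ⇒ πR²·S(1−A) = 4πR²·σT_eq⁴, so T_eq⁴ = S(1−A)/(4σ).
T_eq = [251 × 0.96 / (4 × 5.67×10⁻⁸)]^(1/4) = (1.06×10⁹)^(1/4) = 181 K.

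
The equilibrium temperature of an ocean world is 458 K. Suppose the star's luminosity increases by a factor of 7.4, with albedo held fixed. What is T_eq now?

T_eq ∝ L^(1/4) · d^(−1/2).
T′ = 458 × 7.4^(1/4) = 755 K.

T_eq ≈ 755 K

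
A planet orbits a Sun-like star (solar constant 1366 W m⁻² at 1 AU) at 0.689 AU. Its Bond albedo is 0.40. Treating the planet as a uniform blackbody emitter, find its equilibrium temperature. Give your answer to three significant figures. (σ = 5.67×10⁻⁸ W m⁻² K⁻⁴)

Flux at 0.689 AU: S = 1366/0.689² = 2880 W m⁻².
Energy balance: absorbed = emitted ⇒ πR²·S(1−A) = 4πR²·σT_eq⁴, so T_eq⁴ = S(1−A)/(4σ).
T_eq = [2880 × 0.60 / (4 × 5.67×10⁻⁸)]^(1/4) = (7.61×10⁹)^(1/4) = 295 K.

T_eq ≈ 295 K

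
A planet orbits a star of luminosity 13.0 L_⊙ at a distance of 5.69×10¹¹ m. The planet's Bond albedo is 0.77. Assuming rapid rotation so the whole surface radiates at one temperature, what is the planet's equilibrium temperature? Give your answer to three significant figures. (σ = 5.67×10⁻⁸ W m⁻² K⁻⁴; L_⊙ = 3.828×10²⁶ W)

L = 13.0 × 3.828×10²⁶ = 4.98×10²⁷ W.
Flux: S = L/(4πd²) = 4.98×10²⁷/(4π×(5.69×10¹¹)²) = 1220 W m⁻².
Energy balance: absorbed = emitted ⇒ πR²·S(1−A) = 4πR²·σT_eq⁴, so T_eq⁴ = S(1−A)/(4σ).
T_eq = [1220 × 0.23 / (4 × 5.67×10⁻⁸)]^(1/4) = (1.24×10⁹)^(1/4) = 188 K.

T_eq ≈ 188 K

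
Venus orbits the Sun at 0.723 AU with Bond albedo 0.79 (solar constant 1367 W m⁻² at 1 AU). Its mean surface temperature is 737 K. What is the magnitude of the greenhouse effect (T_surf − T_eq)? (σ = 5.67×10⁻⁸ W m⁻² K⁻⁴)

ΔT ≈ 515.2 K

S = 1367/0.723² = 2615 W m⁻².
T_eq = [S(1−A)/(4σ)]^(1/4) = [2615×0.21/(4×5.67×10⁻⁸)]^(1/4) = 221.8 K.
ΔT = T_surf − T_eq = 737 − 221.8.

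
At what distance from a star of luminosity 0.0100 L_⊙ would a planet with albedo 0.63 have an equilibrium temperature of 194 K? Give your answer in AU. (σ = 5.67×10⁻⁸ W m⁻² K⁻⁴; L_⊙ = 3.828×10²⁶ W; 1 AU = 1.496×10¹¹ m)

L = 0.0100 × 3.828×10²⁶ = 3.83×10²⁴ W.
From T_eq⁴ = L(1−A)/(16πσd²): d = √[L(1−A)/(16πσT_eq⁴)].
d = √[3.83×10²⁴ × 0.37 / (16π × 5.67×10⁻⁸ × (194)⁴)] = 1.87×10¹⁰ m = 0.125 AU.

d ≈ 0.125 AU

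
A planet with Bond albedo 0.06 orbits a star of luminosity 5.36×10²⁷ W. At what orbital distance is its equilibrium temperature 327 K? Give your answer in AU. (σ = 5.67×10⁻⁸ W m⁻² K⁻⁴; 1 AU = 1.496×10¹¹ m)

d ≈ 2.63 AU

From T_eq⁴ = L(1−A)/(16πσd²): d = √[L(1−A)/(16πσT_eq⁴)].
d = √[5.36×10²⁷ × 0.94 / (16π × 5.67×10⁻⁸ × (327)⁴)] = 3.93×10¹¹ m = 2.63 AU.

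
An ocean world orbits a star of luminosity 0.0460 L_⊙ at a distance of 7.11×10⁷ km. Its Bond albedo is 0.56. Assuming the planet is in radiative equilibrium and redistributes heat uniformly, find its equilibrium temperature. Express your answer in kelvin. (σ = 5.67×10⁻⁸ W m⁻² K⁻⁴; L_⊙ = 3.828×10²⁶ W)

T_eq ≈ 152 K

d = 7.11×10⁷ km = 7.11×10¹⁰ m.
L = 0.0460 × 3.828×10²⁶ = 1.76×10²⁵ W.
Flux: S = L/(4πd²) = 1.76×10²⁵/(4π×(7.11×10¹⁰)²) = 277 W m⁻².
Energy balance: absorbed = emitted ⇒ πR²·S(1−A) = 4πR²·σT_eq⁴, so T_eq⁴ = S(1−A)/(4σ).
T_eq = [277 × 0.44 / (4 × 5.67×10⁻⁸)]^(1/4) = (5.38×10⁸)^(1/4) = 152 K.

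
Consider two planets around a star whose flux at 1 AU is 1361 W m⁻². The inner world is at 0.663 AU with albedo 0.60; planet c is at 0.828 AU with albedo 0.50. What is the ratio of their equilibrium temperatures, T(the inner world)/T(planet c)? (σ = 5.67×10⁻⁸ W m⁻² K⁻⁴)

T₁/T₂ ≈ 1.057

T_eq = [S₀(1−A)/(4σd²)]^(1/4), so T ∝ (1−A)^(1/4) / √d.
T₁ = [1361×0.40/(4×5.67×10⁻⁸×0.663²)]^(1/4) = 271.84 K.
T₂ = [1361×0.50/(4×5.67×10⁻⁸×0.828²)]^(1/4) = 257.21 K.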